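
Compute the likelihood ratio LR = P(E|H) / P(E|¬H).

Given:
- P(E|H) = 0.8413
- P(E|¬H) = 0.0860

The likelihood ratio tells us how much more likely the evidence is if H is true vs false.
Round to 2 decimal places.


Likelihood Ratio (LR) = P(E|H) / P(E|¬H)

LR = 0.8413 / 0.0860
   = 9.78

The evidence is 9.78 times more likely if H is true than if H is false.
Because LR exceeds 1, E is evidence for H.


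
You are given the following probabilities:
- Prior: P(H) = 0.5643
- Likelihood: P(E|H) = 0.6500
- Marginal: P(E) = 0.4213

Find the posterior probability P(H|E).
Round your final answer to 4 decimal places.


Using Bayes' theorem:

P(H|E) = P(E|H) × P(H) / P(E)
       = 0.6500 × 0.5643 / 0.4213
       = 0.36679500 / 0.4213
       = 0.8706

The evidence strengthens our belief in H.
Prior: 0.5643 → Posterior: 0.8706


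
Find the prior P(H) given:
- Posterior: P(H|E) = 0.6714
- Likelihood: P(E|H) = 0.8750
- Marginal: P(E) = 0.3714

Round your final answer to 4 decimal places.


From Bayes' theorem: P(H|E) = P(E|H) × P(H) / P(E)

Rearranging for P(H):
P(H) = P(H|E) × P(E) / P(E|H)
     = 0.6714 × 0.3714 / 0.8750
     = 0.24935796 / 0.8750
     = 0.2850


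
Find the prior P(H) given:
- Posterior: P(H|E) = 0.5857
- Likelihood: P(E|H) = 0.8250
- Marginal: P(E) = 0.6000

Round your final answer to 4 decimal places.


From Bayes' theorem: P(H|E) = P(E|H) × P(H) / P(E)

Rearranging for P(H):
P(H) = P(H|E) × P(E) / P(E|H)
     = 0.5857 × 0.6000 / 0.8250
     = 0.35142000 / 0.8250
     = 0.4260


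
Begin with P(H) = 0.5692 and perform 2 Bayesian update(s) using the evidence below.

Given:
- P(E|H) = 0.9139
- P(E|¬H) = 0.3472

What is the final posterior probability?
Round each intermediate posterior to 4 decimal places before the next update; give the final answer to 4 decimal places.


Sequential Bayesian updating:

Initial prior: P(H) = 0.5692

Update 1:
  P(E) = 0.9139 × 0.5692 + 0.3472 × 0.4308 = 0.52019188 + 0.14957376 = 0.66976564
  P(H|E) = 0.52019188 / 0.66976564 = 0.7767

Update 2:
  P(E) = 0.9139 × 0.7767 + 0.3472 × 0.2233 = 0.70982613 + 0.07752976 = 0.78735589
  P(H|E) = 0.70982613 / 0.78735589 = 0.9015

Final posterior: 0.9015


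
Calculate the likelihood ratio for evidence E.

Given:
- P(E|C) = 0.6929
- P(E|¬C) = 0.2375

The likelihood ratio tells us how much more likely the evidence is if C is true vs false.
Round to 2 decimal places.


Likelihood Ratio (LR) = P(E|C) / P(E|¬C)

LR = 0.6929 / 0.2375
   = 2.92

The evidence is 2.92 times more likely if C is true than if C is false.
Since LR > 1, the evidence supports C over ¬C.


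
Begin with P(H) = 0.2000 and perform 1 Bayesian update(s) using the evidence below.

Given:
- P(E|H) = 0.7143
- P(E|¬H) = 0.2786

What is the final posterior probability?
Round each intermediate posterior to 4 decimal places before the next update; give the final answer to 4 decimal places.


Sequential Bayesian updating:

Initial prior: P(H) = 0.2000

Update 1:
  P(E) = 0.7143 × 0.2000 + 0.2786 × 0.8000 = 0.14286000 + 0.22288000 = 0.36574000
  P(H|E) = 0.14286000 / 0.36574000 = 0.3906

Final posterior: 0.3906


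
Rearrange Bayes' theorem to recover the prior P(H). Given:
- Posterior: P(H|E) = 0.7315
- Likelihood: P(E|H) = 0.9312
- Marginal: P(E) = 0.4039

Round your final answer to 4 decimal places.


From Bayes' theorem: P(H|E) = P(E|H) × P(H) / P(E)

Rearranging for P(H):
P(H) = P(H|E) × P(E) / P(E|H)
     = 0.7315 × 0.4039 / 0.9312
     = 0.29545285 / 0.9312
     = 0.3173


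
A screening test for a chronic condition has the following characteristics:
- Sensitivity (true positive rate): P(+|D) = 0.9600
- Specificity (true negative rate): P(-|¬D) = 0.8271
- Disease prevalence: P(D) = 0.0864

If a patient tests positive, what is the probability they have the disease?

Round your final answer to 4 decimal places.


Let D = has disease, + = positive test

Given:
- P(D) = 0.0864 (prevalence)
- P(+|D) = 0.9600 (sensitivity)
- P(-|¬D) = 0.8271 (specificity)
- P(+|¬D) = 0.1729 (false positive rate = 1 - specificity)

Step 1: Find P(+)
P(+) = P(+|D)P(D) + P(+|¬D)P(¬D)
     = 0.9600 × 0.0864 + 0.1729 × 0.9136
     = 0.08294400 + 0.15796144
     = 0.24090544

Step 2: Apply Bayes' theorem for P(D|+)
P(D|+) = P(+|D)P(D) / P(+)
       = 0.08294400 / 0.24090544
       = 0.3443


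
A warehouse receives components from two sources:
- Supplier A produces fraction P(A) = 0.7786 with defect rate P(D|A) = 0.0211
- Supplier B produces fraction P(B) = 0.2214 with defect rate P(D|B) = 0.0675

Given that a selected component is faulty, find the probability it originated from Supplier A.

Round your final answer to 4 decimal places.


Let A = from Supplier A, D = faulty

Given:
- P(A) = 0.7786, P(B) = 0.2214
- P(D|A) = 0.0211, P(D|B) = 0.0675

Step 1: Find P(D)
P(D) = P(D|A)P(A) + P(D|B)P(B)
     = 0.0211 × 0.7786 + 0.0675 × 0.2214
     = 0.01642846 + 0.01494450
     = 0.03137296

Step 2: Apply Bayes' theorem
P(A|D) = P(D|A)P(A) / P(D)
       = 0.01642846 / 0.03137296
       = 0.5237


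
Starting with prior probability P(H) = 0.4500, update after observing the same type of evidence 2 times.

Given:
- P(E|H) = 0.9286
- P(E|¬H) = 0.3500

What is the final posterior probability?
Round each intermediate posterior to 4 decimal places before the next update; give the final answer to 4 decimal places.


Sequential Bayesian updating:

Initial prior: P(H) = 0.4500

Update 1:
  P(E) = 0.9286 × 0.4500 + 0.3500 × 0.5500 = 0.41787000 + 0.19250000 = 0.61037000
  P(H|E) = 0.41787000 / 0.61037000 = 0.6846

Update 2:
  P(E) = 0.9286 × 0.6846 + 0.3500 × 0.3154 = 0.63571956 + 0.11039000 = 0.74610956
  P(H|E) = 0.63571956 / 0.74610956 = 0.8520

Final posterior: 0.8520


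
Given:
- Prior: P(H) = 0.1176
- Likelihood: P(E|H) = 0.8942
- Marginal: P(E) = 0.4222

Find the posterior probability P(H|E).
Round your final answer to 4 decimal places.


Using Bayes' theorem:

P(H|E) = P(E|H) × P(H) / P(E)
       = 0.8942 × 0.1176 / 0.4222
       = 0.10515792 / 0.4222
       = 0.2491

The evidence strengthens our belief in H.
Prior: 0.1176 → Posterior: 0.2491


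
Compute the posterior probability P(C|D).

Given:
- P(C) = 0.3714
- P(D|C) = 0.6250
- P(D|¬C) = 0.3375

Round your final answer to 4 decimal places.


Bayes' theorem: P(C|D) = P(D|C) × P(C) / P(D)

Step 1: Calculate P(D) using law of total probability
P(D) = P(D|C)P(C) + P(D|¬C)P(¬C)
     = 0.6250 × 0.3714 + 0.3375 × 0.6286
     = 0.23212500 + 0.21215250
     = 0.44427750

Step 2: Apply Bayes' theorem
P(C|D) = P(D|C) × P(C) / P(D)
       = 0.23212500 / 0.44427750
       = 0.5225


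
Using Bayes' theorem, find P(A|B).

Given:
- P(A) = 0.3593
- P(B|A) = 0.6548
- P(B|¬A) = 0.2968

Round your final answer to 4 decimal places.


Bayes' theorem: P(A|B) = P(B|A) × P(A) / P(B)

Step 1: Calculate P(B) using law of total probability
P(B) = P(B|A)P(A) + P(B|¬A)P(¬A)
     = 0.6548 × 0.3593 + 0.2968 × 0.6407
     = 0.23526964 + 0.19015976
     = 0.42542940

Step 2: Apply Bayes' theorem
P(A|B) = P(B|A) × P(A) / P(B)
       = 0.23526964 / 0.42542940
       = 0.5530


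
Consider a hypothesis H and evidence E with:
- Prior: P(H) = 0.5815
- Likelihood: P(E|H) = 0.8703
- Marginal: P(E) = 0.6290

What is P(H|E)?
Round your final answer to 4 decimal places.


Using Bayes' theorem:

P(H|E) = P(E|H) × P(H) / P(E)
       = 0.8703 × 0.5815 / 0.6290
       = 0.50607945 / 0.6290
       = 0.8046

The evidence strengthens our belief in H.
Prior: 0.5815 → Posterior: 0.8046


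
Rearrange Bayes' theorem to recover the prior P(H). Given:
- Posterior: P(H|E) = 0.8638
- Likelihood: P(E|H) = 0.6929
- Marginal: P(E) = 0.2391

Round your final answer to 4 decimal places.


From Bayes' theorem: P(H|E) = P(E|H) × P(H) / P(E)

Rearranging for P(H):
P(H) = P(H|E) × P(E) / P(E|H)
     = 0.8638 × 0.2391 / 0.6929
     = 0.20653458 / 0.6929
     = 0.2981


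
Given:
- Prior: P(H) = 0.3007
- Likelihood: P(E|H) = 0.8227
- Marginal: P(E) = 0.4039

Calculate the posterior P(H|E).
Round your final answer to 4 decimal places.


Using Bayes' theorem:

P(H|E) = P(E|H) × P(H) / P(E)
       = 0.8227 × 0.3007 / 0.4039
       = 0.24738589 / 0.4039
       = 0.6125

The evidence strengthens our belief in H.
Prior: 0.3007 → Posterior: 0.6125


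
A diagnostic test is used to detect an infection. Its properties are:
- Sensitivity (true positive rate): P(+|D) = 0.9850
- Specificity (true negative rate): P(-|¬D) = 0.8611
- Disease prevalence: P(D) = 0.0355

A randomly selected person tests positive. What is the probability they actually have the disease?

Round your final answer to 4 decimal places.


Let D = has disease, + = positive test

Given:
- P(D) = 0.0355 (prevalence)
- P(+|D) = 0.9850 (sensitivity)
- P(-|¬D) = 0.8611 (specificity)
- P(+|¬D) = 0.1389 (false positive rate = 1 - specificity)

Step 1: Find P(+)
P(+) = P(+|D)P(D) + P(+|¬D)P(¬D)
     = 0.9850 × 0.0355 + 0.1389 × 0.9645
     = 0.03496750 + 0.13396905
     = 0.16893655

Step 2: Apply Bayes' theorem for P(D|+)
P(D|+) = P(+|D)P(D) / P(+)
       = 0.03496750 / 0.16893655
       = 0.2070


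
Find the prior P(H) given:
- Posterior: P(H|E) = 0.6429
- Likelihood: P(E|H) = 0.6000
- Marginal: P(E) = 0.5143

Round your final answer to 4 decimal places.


From Bayes' theorem: P(H|E) = P(E|H) × P(H) / P(E)

Rearranging for P(H):
P(H) = P(H|E) × P(E) / P(E|H)
     = 0.6429 × 0.5143 / 0.6000
     = 0.33064347 / 0.6000
     = 0.5511


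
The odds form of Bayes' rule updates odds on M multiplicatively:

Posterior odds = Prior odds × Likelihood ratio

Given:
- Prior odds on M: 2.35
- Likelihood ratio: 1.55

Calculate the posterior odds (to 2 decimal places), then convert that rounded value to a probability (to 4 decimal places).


Step 1: Calculate posterior odds
Posterior odds = Prior odds × LR
               = 2.35 × 1.55
               = 3.64

Step 2: Convert to probability
P(M|E) = Posterior odds / (1 + Posterior odds)
       = 3.64 / (1 + 3.64)
       = 3.64 / 4.64
       = 0.7845

The evidence increased P(M) from 0.7015 to 0.7845.


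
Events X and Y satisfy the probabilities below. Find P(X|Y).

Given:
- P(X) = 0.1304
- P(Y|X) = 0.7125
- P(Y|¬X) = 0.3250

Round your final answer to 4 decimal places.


Bayes' theorem: P(X|Y) = P(Y|X) × P(X) / P(Y)

Step 1: Calculate P(Y) using law of total probability
P(Y) = P(Y|X)P(X) + P(Y|¬X)P(¬X)
     = 0.7125 × 0.1304 + 0.3250 × 0.8696
     = 0.09291000 + 0.28262000
     = 0.37553000

Step 2: Apply Bayes' theorem
P(X|Y) = P(Y|X) × P(X) / P(Y)
       = 0.09291000 / 0.37553000
       = 0.2474


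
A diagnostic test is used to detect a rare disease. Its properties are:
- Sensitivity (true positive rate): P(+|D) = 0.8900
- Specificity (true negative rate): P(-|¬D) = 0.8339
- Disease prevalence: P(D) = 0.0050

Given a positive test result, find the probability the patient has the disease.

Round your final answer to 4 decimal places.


Let D = has disease, + = positive test

Given:
- P(D) = 0.0050 (prevalence)
- P(+|D) = 0.8900 (sensitivity)
- P(-|¬D) = 0.8339 (specificity)
- P(+|¬D) = 0.1661 (false positive rate = 1 - specificity)

Step 1: Find P(+)
P(+) = P(+|D)P(D) + P(+|¬D)P(¬D)
     = 0.8900 × 0.0050 + 0.1661 × 0.9950
     = 0.00445000 + 0.16526950
     = 0.16971950

Step 2: Apply Bayes' theorem for P(D|+)
P(D|+) = P(+|D)P(D) / P(+)
       = 0.00445000 / 0.16971950
       = 0.0262


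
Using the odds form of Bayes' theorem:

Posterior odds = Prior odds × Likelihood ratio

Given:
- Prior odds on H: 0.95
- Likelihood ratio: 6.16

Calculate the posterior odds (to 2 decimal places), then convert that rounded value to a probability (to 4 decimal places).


Step 1: Calculate posterior odds
Posterior odds = Prior odds × LR
               = 0.95 × 6.16
               = 5.85

Step 2: Convert to probability
P(H|E) = Posterior odds / (1 + Posterior odds)
       = 5.85 / (1 + 5.85)
       = 5.85 / 6.85
       = 0.8540

The evidence increased P(H) from 0.4872 to 0.8540.


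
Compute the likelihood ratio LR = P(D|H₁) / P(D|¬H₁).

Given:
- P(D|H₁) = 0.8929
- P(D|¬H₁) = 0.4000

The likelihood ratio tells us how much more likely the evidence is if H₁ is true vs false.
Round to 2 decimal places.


Likelihood Ratio (LR) = P(D|H₁) / P(D|¬H₁)

LR = 0.8929 / 0.4000
   = 2.23

The evidence is 2.23 times more likely if H₁ is true than if H₁ is false.
LR > 1, so observing D raises the odds in favor of H₁.


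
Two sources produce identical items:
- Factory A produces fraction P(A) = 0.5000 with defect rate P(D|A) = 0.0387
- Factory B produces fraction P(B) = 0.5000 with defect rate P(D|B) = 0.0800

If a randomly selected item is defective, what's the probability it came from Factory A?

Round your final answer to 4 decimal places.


Let A = from Factory A, D = defective

Given:
- P(A) = 0.5000, P(B) = 0.5000
- P(D|A) = 0.0387, P(D|B) = 0.0800

Step 1: Find P(D)
P(D) = P(D|A)P(A) + P(D|B)P(B)
     = 0.0387 × 0.5000 + 0.0800 × 0.5000
     = 0.01935000 + 0.04000000
     = 0.05935000

Step 2: Apply Bayes' theorem
P(A|D) = P(D|A)P(A) / P(D)
       = 0.01935000 / 0.05935000
       = 0.3260


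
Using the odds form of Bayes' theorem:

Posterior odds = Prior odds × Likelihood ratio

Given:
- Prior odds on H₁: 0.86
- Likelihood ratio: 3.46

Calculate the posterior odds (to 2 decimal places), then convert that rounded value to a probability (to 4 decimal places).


Step 1: Calculate posterior odds
Posterior odds = Prior odds × LR
               = 0.86 × 3.46
               = 2.98

Step 2: Convert to probability
P(H₁|E) = Posterior odds / (1 + Posterior odds)
       = 2.98 / (1 + 2.98)
       = 2.98 / 3.98
       = 0.7487

The evidence increased P(H₁) from 0.4624 to 0.7487.


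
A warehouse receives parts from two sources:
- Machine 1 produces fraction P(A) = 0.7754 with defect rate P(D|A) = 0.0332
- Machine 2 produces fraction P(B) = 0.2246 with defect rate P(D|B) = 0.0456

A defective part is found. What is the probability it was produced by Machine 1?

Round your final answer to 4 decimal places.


Let A = from Machine 1, D = defective

Given:
- P(A) = 0.7754, P(B) = 0.2246
- P(D|A) = 0.0332, P(D|B) = 0.0456

Step 1: Find P(D)
P(D) = P(D|A)P(A) + P(D|B)P(B)
     = 0.0332 × 0.7754 + 0.0456 × 0.2246
     = 0.02574328 + 0.01024176
     = 0.03598504

Step 2: Apply Bayes' theorem
P(A|D) = P(D|A)P(A) / P(D)
       = 0.02574328 / 0.03598504
       = 0.7154


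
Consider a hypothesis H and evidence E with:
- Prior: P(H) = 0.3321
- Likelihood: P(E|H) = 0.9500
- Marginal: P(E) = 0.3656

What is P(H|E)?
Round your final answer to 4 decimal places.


Using Bayes' theorem:

P(H|E) = P(E|H) × P(H) / P(E)
       = 0.9500 × 0.3321 / 0.3656
       = 0.31549500 / 0.3656
       = 0.8630

The evidence strengthens our belief in H.
Prior: 0.3321 → Posterior: 0.8630


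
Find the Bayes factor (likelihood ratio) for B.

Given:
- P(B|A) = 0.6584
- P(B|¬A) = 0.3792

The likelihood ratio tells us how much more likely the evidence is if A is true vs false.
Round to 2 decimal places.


Likelihood Ratio (LR) = P(B|A) / P(B|¬A)

LR = 0.6584 / 0.3792
   = 1.74

The evidence is 1.74 times more likely if A is true than if A is false.
LR > 1, so observing B raises the odds in favor of A.


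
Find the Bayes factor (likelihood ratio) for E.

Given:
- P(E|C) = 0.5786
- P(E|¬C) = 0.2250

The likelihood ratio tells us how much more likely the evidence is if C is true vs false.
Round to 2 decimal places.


Likelihood Ratio (LR) = P(E|C) / P(E|¬C)

LR = 0.5786 / 0.2250
   = 2.57

The evidence is 2.57 times more likely if C is true than if C is false.
LR > 1, so observing E raises the odds in favor of C.


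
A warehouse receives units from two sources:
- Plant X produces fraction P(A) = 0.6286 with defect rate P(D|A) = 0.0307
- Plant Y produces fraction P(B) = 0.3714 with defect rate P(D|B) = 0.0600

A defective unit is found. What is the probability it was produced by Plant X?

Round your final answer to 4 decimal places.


Let A = from Plant X, D = defective

Given:
- P(A) = 0.6286, P(B) = 0.3714
- P(D|A) = 0.0307, P(D|B) = 0.0600

Step 1: Find P(D)
P(D) = P(D|A)P(A) + P(D|B)P(B)
     = 0.0307 × 0.6286 + 0.0600 × 0.3714
     = 0.01929802 + 0.02228400
     = 0.04158202

Step 2: Apply Bayes' theorem
P(A|D) = P(D|A)P(A) / P(D)
       = 0.01929802 / 0.04158202
       = 0.4641


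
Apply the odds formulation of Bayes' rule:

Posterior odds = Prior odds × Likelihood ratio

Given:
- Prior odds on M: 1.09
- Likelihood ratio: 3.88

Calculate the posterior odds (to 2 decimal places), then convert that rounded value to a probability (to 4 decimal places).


Step 1: Calculate posterior odds
Posterior odds = Prior odds × LR
               = 1.09 × 3.88
               = 4.23

Step 2: Convert to probability
P(M|E) = Posterior odds / (1 + Posterior odds)
       = 4.23 / (1 + 4.23)
       = 4.23 / 5.23
       = 0.8088

The evidence increased P(M) from 0.5215 to 0.8088.


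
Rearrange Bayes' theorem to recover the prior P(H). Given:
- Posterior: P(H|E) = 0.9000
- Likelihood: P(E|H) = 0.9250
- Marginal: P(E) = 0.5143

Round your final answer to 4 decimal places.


From Bayes' theorem: P(H|E) = P(E|H) × P(H) / P(E)

Rearranging for P(H):
P(H) = P(H|E) × P(E) / P(E|H)
     = 0.9000 × 0.5143 / 0.9250
     = 0.46287000 / 0.9250
     = 0.5004


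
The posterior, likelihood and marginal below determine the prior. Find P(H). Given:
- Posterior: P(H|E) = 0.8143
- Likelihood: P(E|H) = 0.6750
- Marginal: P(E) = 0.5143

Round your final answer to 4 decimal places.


From Bayes' theorem: P(H|E) = P(E|H) × P(H) / P(E)

Rearranging for P(H):
P(H) = P(H|E) × P(E) / P(E|H)
     = 0.8143 × 0.5143 / 0.6750
     = 0.41879449 / 0.6750
     = 0.6204


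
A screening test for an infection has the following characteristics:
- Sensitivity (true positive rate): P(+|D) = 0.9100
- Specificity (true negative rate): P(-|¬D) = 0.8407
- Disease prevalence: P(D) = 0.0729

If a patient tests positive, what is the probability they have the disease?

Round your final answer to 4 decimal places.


Let D = has disease, + = positive test

Given:
- P(D) = 0.0729 (prevalence)
- P(+|D) = 0.9100 (sensitivity)
- P(-|¬D) = 0.8407 (specificity)
- P(+|¬D) = 0.1593 (false positive rate = 1 - specificity)

Step 1: Find P(+)
P(+) = P(+|D)P(D) + P(+|¬D)P(¬D)
     = 0.9100 × 0.0729 + 0.1593 × 0.9271
     = 0.06633900 + 0.14768703
     = 0.21402603

Step 2: Apply Bayes' theorem for P(D|+)
P(D|+) = P(+|D)P(D) / P(+)
       = 0.06633900 / 0.21402603
       = 0.3100


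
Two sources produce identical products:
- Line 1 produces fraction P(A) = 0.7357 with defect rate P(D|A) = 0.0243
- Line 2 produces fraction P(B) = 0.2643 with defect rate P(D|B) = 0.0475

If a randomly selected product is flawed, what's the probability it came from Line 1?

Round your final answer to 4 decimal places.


Let A = from Line 1, D = flawed

Given:
- P(A) = 0.7357, P(B) = 0.2643
- P(D|A) = 0.0243, P(D|B) = 0.0475

Step 1: Find P(D)
P(D) = P(D|A)P(A) + P(D|B)P(B)
     = 0.0243 × 0.7357 + 0.0475 × 0.2643
     = 0.01787751 + 0.01255425
     = 0.03043176

Step 2: Apply Bayes' theorem
P(A|D) = P(D|A)P(A) / P(D)
       = 0.01787751 / 0.03043176
       = 0.5875


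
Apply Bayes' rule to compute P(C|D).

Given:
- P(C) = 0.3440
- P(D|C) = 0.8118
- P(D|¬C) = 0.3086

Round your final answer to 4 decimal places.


Bayes' theorem: P(C|D) = P(D|C) × P(C) / P(D)

Step 1: Calculate P(D) using law of total probability
P(D) = P(D|C)P(C) + P(D|¬C)P(¬C)
     = 0.8118 × 0.3440 + 0.3086 × 0.6560
     = 0.27925920 + 0.20244160
     = 0.48170080

Step 2: Apply Bayes' theorem
P(C|D) = P(D|C) × P(C) / P(D)
       = 0.27925920 / 0.48170080
       = 0.5797


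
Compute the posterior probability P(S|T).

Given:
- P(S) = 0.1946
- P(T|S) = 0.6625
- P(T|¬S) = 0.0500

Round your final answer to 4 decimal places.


Bayes' theorem: P(S|T) = P(T|S) × P(S) / P(T)

Step 1: Calculate P(T) using law of total probability
P(T) = P(T|S)P(S) + P(T|¬S)P(¬S)
     = 0.6625 × 0.1946 + 0.0500 × 0.8054
     = 0.12892250 + 0.04027000
     = 0.16919250

Step 2: Apply Bayes' theorem
P(S|T) = P(T|S) × P(S) / P(T)
       = 0.12892250 / 0.16919250
       = 0.7620


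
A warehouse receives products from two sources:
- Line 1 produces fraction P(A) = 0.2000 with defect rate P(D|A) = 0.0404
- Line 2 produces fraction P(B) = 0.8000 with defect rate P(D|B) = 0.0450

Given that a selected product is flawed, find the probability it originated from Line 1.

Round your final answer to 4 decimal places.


Let A = from Line 1, D = flawed

Given:
- P(A) = 0.2000, P(B) = 0.8000
- P(D|A) = 0.0404, P(D|B) = 0.0450

Step 1: Find P(D)
P(D) = P(D|A)P(A) + P(D|B)P(B)
     = 0.0404 × 0.2000 + 0.0450 × 0.8000
     = 0.00808000 + 0.03600000
     = 0.04408000

Step 2: Apply Bayes' theorem
P(A|D) = P(D|A)P(A) / P(D)
       = 0.00808000 / 0.04408000
       = 0.1833


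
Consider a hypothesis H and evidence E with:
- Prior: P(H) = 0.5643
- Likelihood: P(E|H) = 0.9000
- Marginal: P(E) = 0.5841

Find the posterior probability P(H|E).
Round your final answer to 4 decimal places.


Using Bayes' theorem:

P(H|E) = P(E|H) × P(H) / P(E)
       = 0.9000 × 0.5643 / 0.5841
       = 0.50787000 / 0.5841
       = 0.8695

The evidence strengthens our belief in H.
Prior: 0.5643 → Posterior: 0.8695


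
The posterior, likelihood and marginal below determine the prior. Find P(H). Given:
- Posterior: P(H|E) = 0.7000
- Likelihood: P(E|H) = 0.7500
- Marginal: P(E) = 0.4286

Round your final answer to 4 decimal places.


From Bayes' theorem: P(H|E) = P(E|H) × P(H) / P(E)

Rearranging for P(H):
P(H) = P(H|E) × P(E) / P(E|H)
     = 0.7000 × 0.4286 / 0.7500
     = 0.30002000 / 0.7500
     = 0.4000


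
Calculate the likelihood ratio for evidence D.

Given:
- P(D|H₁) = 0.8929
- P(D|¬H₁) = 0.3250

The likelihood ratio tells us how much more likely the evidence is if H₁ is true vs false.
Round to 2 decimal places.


Likelihood Ratio (LR) = P(D|H₁) / P(D|¬H₁)

LR = 0.8929 / 0.3250
   = 2.75

The evidence is 2.75 times more likely if H₁ is true than if H₁ is false.
Since LR > 1, the evidence supports H₁ over ¬H₁.


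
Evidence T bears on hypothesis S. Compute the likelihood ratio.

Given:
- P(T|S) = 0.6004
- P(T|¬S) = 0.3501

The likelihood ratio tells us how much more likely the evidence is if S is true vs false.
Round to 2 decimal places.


Likelihood Ratio (LR) = P(T|S) / P(T|¬S)

LR = 0.6004 / 0.3501
   = 1.71

The evidence is 1.71 times more likely if S is true than if S is false.
LR > 1, so observing T raises the odds in favor of S.


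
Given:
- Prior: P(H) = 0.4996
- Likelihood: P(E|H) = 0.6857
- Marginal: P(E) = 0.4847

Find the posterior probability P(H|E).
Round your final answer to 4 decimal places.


Using Bayes' theorem:

P(H|E) = P(E|H) × P(H) / P(E)
       = 0.6857 × 0.4996 / 0.4847
       = 0.34257572 / 0.4847
       = 0.7068

The evidence strengthens our belief in H.
Prior: 0.4996 → Posterior: 0.7068


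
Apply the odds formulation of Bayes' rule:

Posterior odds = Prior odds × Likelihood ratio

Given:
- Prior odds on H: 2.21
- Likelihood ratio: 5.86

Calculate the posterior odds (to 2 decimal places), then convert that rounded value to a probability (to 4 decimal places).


Step 1: Calculate posterior odds
Posterior odds = Prior odds × LR
               = 2.21 × 5.86
               = 12.95

Step 2: Convert to probability
P(H|E) = Posterior odds / (1 + Posterior odds)
       = 12.95 / (1 + 12.95)
       = 12.95 / 13.95
       = 0.9283

The evidence increased P(H) from 0.6885 to 0.9283.


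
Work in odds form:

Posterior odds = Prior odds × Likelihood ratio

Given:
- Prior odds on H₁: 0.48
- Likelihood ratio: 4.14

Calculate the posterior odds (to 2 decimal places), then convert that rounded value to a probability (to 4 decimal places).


Step 1: Calculate posterior odds
Posterior odds = Prior odds × LR
               = 0.48 × 4.14
               = 1.99

Step 2: Convert to probability
P(H₁|E) = Posterior odds / (1 + Posterior odds)
       = 1.99 / (1 + 1.99)
       = 1.99 / 2.99
       = 0.6656

The evidence increased P(H₁) from 0.3243 to 0.6656.


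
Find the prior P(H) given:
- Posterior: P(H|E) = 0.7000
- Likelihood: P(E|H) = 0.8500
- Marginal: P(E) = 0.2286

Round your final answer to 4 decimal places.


From Bayes' theorem: P(H|E) = P(E|H) × P(H) / P(E)

Rearranging for P(H):
P(H) = P(H|E) × P(E) / P(E|H)
     = 0.7000 × 0.2286 / 0.8500
     = 0.16002000 / 0.8500
     = 0.1883


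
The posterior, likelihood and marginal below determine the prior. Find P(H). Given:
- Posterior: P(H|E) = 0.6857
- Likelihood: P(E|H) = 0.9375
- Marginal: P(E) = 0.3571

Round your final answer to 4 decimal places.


From Bayes' theorem: P(H|E) = P(E|H) × P(H) / P(E)

Rearranging for P(H):
P(H) = P(H|E) × P(E) / P(E|H)
     = 0.6857 × 0.3571 / 0.9375
     = 0.24486347 / 0.9375
     = 0.2612


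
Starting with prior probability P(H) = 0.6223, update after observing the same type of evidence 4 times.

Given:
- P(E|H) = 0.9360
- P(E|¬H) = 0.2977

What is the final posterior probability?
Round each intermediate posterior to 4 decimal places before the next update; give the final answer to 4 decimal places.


Sequential Bayesian updating:

Initial prior: P(H) = 0.6223

Update 1:
  P(E) = 0.9360 × 0.6223 + 0.2977 × 0.3777 = 0.58247280 + 0.11244129 = 0.69491409
  P(H|E) = 0.58247280 / 0.69491409 = 0.8382

Update 2:
  P(E) = 0.9360 × 0.8382 + 0.2977 × 0.1618 = 0.78455520 + 0.04816786 = 0.83272306
  P(H|E) = 0.78455520 / 0.83272306 = 0.9422

Update 3:
  P(E) = 0.9360 × 0.9422 + 0.2977 × 0.0578 = 0.88189920 + 0.01720706 = 0.89910626
  P(H|E) = 0.88189920 / 0.89910626 = 0.9809

Update 4:
  P(E) = 0.9360 × 0.9809 + 0.2977 × 0.0191 = 0.91812240 + 0.00568607 = 0.92380847
  P(H|E) = 0.91812240 / 0.92380847 = 0.9938

Final posterior: 0.9938


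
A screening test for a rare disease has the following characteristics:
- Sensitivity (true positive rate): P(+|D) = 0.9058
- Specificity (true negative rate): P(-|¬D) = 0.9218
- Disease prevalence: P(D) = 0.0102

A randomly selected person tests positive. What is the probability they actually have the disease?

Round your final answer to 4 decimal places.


Let D = has disease, + = positive test

Given:
- P(D) = 0.0102 (prevalence)
- P(+|D) = 0.9058 (sensitivity)
- P(-|¬D) = 0.9218 (specificity)
- P(+|¬D) = 0.0782 (false positive rate = 1 - specificity)

Step 1: Find P(+)
P(+) = P(+|D)P(D) + P(+|¬D)P(¬D)
     = 0.9058 × 0.0102 + 0.0782 × 0.9898
     = 0.00923916 + 0.07740236
     = 0.08664152

Step 2: Apply Bayes' theorem for P(D|+)
P(D|+) = P(+|D)P(D) / P(+)
       = 0.00923916 / 0.08664152
       = 0.1066


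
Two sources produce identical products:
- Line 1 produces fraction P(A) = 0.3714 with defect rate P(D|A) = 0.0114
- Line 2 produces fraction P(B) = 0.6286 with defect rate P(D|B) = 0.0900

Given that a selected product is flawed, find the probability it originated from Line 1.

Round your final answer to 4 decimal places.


Let A = from Line 1, D = flawed

Given:
- P(A) = 0.3714, P(B) = 0.6286
- P(D|A) = 0.0114, P(D|B) = 0.0900

Step 1: Find P(D)
P(D) = P(D|A)P(A) + P(D|B)P(B)
     = 0.0114 × 0.3714 + 0.0900 × 0.6286
     = 0.00423396 + 0.05657400
     = 0.06080796

Step 2: Apply Bayes' theorem
P(A|D) = P(D|A)P(A) / P(D)
       = 0.00423396 / 0.06080796
       = 0.0696


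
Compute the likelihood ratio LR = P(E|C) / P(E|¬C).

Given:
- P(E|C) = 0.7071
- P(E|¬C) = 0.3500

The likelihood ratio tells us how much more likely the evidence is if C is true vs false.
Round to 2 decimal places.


Likelihood Ratio (LR) = P(E|C) / P(E|¬C)

LR = 0.7071 / 0.3500
   = 2.02

The evidence is 2.02 times more likely if C is true than if C is false.
LR > 1, so observing E raises the odds in favor of C.


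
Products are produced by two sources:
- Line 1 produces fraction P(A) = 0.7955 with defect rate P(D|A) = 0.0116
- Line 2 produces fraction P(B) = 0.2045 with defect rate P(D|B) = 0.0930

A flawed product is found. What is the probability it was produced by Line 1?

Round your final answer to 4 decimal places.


Let A = from Line 1, D = flawed

Given:
- P(A) = 0.7955, P(B) = 0.2045
- P(D|A) = 0.0116, P(D|B) = 0.0930

Step 1: Find P(D)
P(D) = P(D|A)P(A) + P(D|B)P(B)
     = 0.0116 × 0.7955 + 0.0930 × 0.2045
     = 0.00922780 + 0.01901850
     = 0.02824630

Step 2: Apply Bayes' theorem
P(A|D) = P(D|A)P(A) / P(D)
       = 0.00922780 / 0.02824630
       = 0.3267


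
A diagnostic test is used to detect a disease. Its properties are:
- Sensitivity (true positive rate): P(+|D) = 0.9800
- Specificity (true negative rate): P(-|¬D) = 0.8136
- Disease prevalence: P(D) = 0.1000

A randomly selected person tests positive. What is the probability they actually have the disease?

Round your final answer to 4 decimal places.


Let D = has disease, + = positive test

Given:
- P(D) = 0.1000 (prevalence)
- P(+|D) = 0.9800 (sensitivity)
- P(-|¬D) = 0.8136 (specificity)
- P(+|¬D) = 0.1864 (false positive rate = 1 - specificity)

Step 1: Find P(+)
P(+) = P(+|D)P(D) + P(+|¬D)P(¬D)
     = 0.9800 × 0.1000 + 0.1864 × 0.9000
     = 0.09800000 + 0.16776000
     = 0.26576000

Step 2: Apply Bayes' theorem for P(D|+)
P(D|+) = P(+|D)P(D) / P(+)
       = 0.09800000 / 0.26576000
       = 0.3688


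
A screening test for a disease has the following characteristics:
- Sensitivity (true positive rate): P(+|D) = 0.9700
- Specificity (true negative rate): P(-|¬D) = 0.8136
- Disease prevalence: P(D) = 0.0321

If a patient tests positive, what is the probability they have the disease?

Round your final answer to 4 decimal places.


Let D = has disease, + = positive test

Given:
- P(D) = 0.0321 (prevalence)
- P(+|D) = 0.9700 (sensitivity)
- P(-|¬D) = 0.8136 (specificity)
- P(+|¬D) = 0.1864 (false positive rate = 1 - specificity)

Step 1: Find P(+)
P(+) = P(+|D)P(D) + P(+|¬D)P(¬D)
     = 0.9700 × 0.0321 + 0.1864 × 0.9679
     = 0.03113700 + 0.18041656
     = 0.21155356

Step 2: Apply Bayes' theorem for P(D|+)
P(D|+) = P(+|D)P(D) / P(+)
       = 0.03113700 / 0.21155356
       = 0.1472


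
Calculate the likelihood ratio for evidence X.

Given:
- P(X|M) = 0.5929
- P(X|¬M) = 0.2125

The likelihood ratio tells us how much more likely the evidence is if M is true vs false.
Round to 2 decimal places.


Likelihood Ratio (LR) = P(X|M) / P(X|¬M)

LR = 0.5929 / 0.2125
   = 2.79

The evidence is 2.79 times more likely if M is true than if M is false.
Because LR exceeds 1, X is evidence for M.


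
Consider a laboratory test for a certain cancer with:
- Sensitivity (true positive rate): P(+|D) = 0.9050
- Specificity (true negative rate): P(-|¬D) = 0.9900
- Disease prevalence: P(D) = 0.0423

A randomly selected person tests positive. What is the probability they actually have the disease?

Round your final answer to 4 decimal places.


Let D = has disease, + = positive test

Given:
- P(D) = 0.0423 (prevalence)
- P(+|D) = 0.9050 (sensitivity)
- P(-|¬D) = 0.9900 (specificity)
- P(+|¬D) = 0.0100 (false positive rate = 1 - specificity)

Step 1: Find P(+)
P(+) = P(+|D)P(D) + P(+|¬D)P(¬D)
     = 0.9050 × 0.0423 + 0.0100 × 0.9577
     = 0.03828150 + 0.00957700
     = 0.04785850

Step 2: Apply Bayes' theorem for P(D|+)
P(D|+) = P(+|D)P(D) / P(+)
       = 0.03828150 / 0.04785850
       = 0.7999


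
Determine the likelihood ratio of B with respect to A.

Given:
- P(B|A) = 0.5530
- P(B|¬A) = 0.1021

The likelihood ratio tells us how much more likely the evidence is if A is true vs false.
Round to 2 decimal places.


Likelihood Ratio (LR) = P(B|A) / P(B|¬A)

LR = 0.5530 / 0.1021
   = 5.42

The evidence is 5.42 times more likely if A is true than if A is false.
Because LR exceeds 1, B is evidence for A.


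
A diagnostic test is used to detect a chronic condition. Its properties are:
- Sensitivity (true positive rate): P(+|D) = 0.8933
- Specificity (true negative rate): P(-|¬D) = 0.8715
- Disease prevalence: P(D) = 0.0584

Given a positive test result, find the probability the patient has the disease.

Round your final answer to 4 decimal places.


Let D = has disease, + = positive test

Given:
- P(D) = 0.0584 (prevalence)
- P(+|D) = 0.8933 (sensitivity)
- P(-|¬D) = 0.8715 (specificity)
- P(+|¬D) = 0.1285 (false positive rate = 1 - specificity)

Step 1: Find P(+)
P(+) = P(+|D)P(D) + P(+|¬D)P(¬D)
     = 0.8933 × 0.0584 + 0.1285 × 0.9416
     = 0.05216872 + 0.12099560
     = 0.17316432

Step 2: Apply Bayes' theorem for P(D|+)
P(D|+) = P(+|D)P(D) / P(+)
       = 0.05216872 / 0.17316432
       = 0.3013


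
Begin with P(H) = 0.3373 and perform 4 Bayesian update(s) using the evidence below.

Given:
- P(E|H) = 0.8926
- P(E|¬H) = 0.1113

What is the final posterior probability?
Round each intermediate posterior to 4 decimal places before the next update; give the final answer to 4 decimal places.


Sequential Bayesian updating:

Initial prior: P(H) = 0.3373

Update 1:
  P(E) = 0.8926 × 0.3373 + 0.1113 × 0.6627 = 0.30107398 + 0.07375851 = 0.37483249
  P(H|E) = 0.30107398 / 0.37483249 = 0.8032

Update 2:
  P(E) = 0.8926 × 0.8032 + 0.1113 × 0.1968 = 0.71693632 + 0.02190384 = 0.73884016
  P(H|E) = 0.71693632 / 0.73884016 = 0.9704

Update 3:
  P(E) = 0.8926 × 0.9704 + 0.1113 × 0.0296 = 0.86617904 + 0.00329448 = 0.86947352
  P(H|E) = 0.86617904 / 0.86947352 = 0.9962

Update 4:
  P(E) = 0.8926 × 0.9962 + 0.1113 × 0.0038 = 0.88920812 + 0.00042294 = 0.88963106
  P(H|E) = 0.88920812 / 0.88963106 = 0.9995

Final posterior: 0.9995


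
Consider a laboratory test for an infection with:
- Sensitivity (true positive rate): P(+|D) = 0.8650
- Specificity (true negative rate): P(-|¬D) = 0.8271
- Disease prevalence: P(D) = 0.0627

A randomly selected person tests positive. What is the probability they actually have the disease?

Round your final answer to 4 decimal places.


Let D = has disease, + = positive test

Given:
- P(D) = 0.0627 (prevalence)
- P(+|D) = 0.8650 (sensitivity)
- P(-|¬D) = 0.8271 (specificity)
- P(+|¬D) = 0.1729 (false positive rate = 1 - specificity)

Step 1: Find P(+)
P(+) = P(+|D)P(D) + P(+|¬D)P(¬D)
     = 0.8650 × 0.0627 + 0.1729 × 0.9373
     = 0.05423550 + 0.16205917
     = 0.21629467

Step 2: Apply Bayes' theorem for P(D|+)
P(D|+) = P(+|D)P(D) / P(+)
       = 0.05423550 / 0.21629467
       = 0.2507


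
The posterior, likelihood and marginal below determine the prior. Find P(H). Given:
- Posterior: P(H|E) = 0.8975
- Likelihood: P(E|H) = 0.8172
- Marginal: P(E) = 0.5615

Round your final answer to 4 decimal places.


From Bayes' theorem: P(H|E) = P(E|H) × P(H) / P(E)

Rearranging for P(H):
P(H) = P(H|E) × P(E) / P(E|H)
     = 0.8975 × 0.5615 / 0.8172
     = 0.50394625 / 0.8172
     = 0.6167


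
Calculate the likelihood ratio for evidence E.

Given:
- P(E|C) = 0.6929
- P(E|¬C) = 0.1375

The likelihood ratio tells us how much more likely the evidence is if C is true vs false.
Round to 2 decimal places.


Likelihood Ratio (LR) = P(E|C) / P(E|¬C)

LR = 0.6929 / 0.1375
   = 5.04

The evidence is 5.04 times more likely if C is true than if C is false.
Because LR exceeds 1, E is evidence for C.


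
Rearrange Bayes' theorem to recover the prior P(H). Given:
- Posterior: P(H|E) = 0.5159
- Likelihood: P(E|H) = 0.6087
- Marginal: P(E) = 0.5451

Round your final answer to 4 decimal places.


From Bayes' theorem: P(H|E) = P(E|H) × P(H) / P(E)

Rearranging for P(H):
P(H) = P(H|E) × P(E) / P(E|H)
     = 0.5159 × 0.5451 / 0.6087
     = 0.28121709 / 0.6087
     = 0.4620


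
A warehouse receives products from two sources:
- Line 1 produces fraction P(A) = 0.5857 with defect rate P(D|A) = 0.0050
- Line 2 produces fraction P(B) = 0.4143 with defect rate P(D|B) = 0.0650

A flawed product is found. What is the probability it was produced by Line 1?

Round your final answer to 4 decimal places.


Let A = from Line 1, D = flawed

Given:
- P(A) = 0.5857, P(B) = 0.4143
- P(D|A) = 0.0050, P(D|B) = 0.0650

Step 1: Find P(D)
P(D) = P(D|A)P(A) + P(D|B)P(B)
     = 0.0050 × 0.5857 + 0.0650 × 0.4143
     = 0.00292850 + 0.02692950
     = 0.02985800

Step 2: Apply Bayes' theorem
P(A|D) = P(D|A)P(A) / P(D)
       = 0.00292850 / 0.02985800
       = 0.0981


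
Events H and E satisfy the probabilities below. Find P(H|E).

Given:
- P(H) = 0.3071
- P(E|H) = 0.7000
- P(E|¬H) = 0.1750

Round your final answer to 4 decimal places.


Bayes' theorem: P(H|E) = P(E|H) × P(H) / P(E)

Step 1: Calculate P(E) using law of total probability
P(E) = P(E|H)P(H) + P(E|¬H)P(¬H)
     = 0.7000 × 0.3071 + 0.1750 × 0.6929
     = 0.21497000 + 0.12125750
     = 0.33622750

Step 2: Apply Bayes' theorem
P(H|E) = P(E|H) × P(H) / P(E)
       = 0.21497000 / 0.33622750
       = 0.6394


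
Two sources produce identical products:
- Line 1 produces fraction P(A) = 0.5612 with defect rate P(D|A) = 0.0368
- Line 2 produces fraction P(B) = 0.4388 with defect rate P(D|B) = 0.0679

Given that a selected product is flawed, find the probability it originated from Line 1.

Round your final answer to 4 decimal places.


Let A = from Line 1, D = flawed

Given:
- P(A) = 0.5612, P(B) = 0.4388
- P(D|A) = 0.0368, P(D|B) = 0.0679

Step 1: Find P(D)
P(D) = P(D|A)P(A) + P(D|B)P(B)
     = 0.0368 × 0.5612 + 0.0679 × 0.4388
     = 0.02065216 + 0.02979452
     = 0.05044668

Step 2: Apply Bayes' theorem
P(A|D) = P(D|A)P(A) / P(D)
       = 0.02065216 / 0.05044668
       = 0.4094


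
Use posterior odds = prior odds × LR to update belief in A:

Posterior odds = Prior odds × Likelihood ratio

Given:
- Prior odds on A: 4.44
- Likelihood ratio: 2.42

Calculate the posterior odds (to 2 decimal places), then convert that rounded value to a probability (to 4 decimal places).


Step 1: Calculate posterior odds
Posterior odds = Prior odds × LR
               = 4.44 × 2.42
               = 10.74

Step 2: Convert to probability
P(A|E) = Posterior odds / (1 + Posterior odds)
       = 10.74 / (1 + 10.74)
       = 10.74 / 11.74
       = 0.9148

The evidence increased P(A) from 0.8162 to 0.9148.


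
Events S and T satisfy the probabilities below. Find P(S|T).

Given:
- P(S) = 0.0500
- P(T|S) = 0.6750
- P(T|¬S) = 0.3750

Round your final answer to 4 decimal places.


Bayes' theorem: P(S|T) = P(T|S) × P(S) / P(T)

Step 1: Calculate P(T) using law of total probability
P(T) = P(T|S)P(S) + P(T|¬S)P(¬S)
     = 0.6750 × 0.0500 + 0.3750 × 0.9500
     = 0.03375000 + 0.35625000
     = 0.39000000

Step 2: Apply Bayes' theorem
P(S|T) = P(T|S) × P(S) / P(T)
       = 0.03375000 / 0.39000000
       = 0.0865


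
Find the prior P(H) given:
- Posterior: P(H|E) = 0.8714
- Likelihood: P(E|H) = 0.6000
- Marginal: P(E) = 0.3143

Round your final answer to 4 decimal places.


From Bayes' theorem: P(H|E) = P(E|H) × P(H) / P(E)

Rearranging for P(H):
P(H) = P(H|E) × P(E) / P(E|H)
     = 0.8714 × 0.3143 / 0.6000
     = 0.27388102 / 0.6000
     = 0.4565


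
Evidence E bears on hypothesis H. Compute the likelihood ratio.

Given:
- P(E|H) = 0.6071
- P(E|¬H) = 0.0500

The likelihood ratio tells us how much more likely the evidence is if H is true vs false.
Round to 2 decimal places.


Likelihood Ratio (LR) = P(E|H) / P(E|¬H)

LR = 0.6071 / 0.0500
   = 12.14

The evidence is 12.14 times more likely if H is true than if H is false.
LR > 1, so observing E raises the odds in favor of H.


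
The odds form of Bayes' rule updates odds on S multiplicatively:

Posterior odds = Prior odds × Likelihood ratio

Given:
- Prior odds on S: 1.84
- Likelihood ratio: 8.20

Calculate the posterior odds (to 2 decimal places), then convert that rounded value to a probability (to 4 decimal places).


Step 1: Calculate posterior odds
Posterior odds = Prior odds × LR
               = 1.84 × 8.20
               = 15.09

Step 2: Convert to probability
P(S|E) = Posterior odds / (1 + Posterior odds)
       = 15.09 / (1 + 15.09)
       = 15.09 / 16.09
       = 0.9378

The evidence increased P(S) from 0.6479 to 0.9378.


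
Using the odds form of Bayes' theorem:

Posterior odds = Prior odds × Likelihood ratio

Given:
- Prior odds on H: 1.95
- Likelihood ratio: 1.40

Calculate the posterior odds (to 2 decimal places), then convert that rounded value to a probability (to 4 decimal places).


Step 1: Calculate posterior odds
Posterior odds = Prior odds × LR
               = 1.95 × 1.40
               = 2.73

Step 2: Convert to probability
P(H|E) = Posterior odds / (1 + Posterior odds)
       = 2.73 / (1 + 2.73)
       = 2.73 / 3.73
       = 0.7319

The evidence increased P(H) from 0.6610 to 0.7319.
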